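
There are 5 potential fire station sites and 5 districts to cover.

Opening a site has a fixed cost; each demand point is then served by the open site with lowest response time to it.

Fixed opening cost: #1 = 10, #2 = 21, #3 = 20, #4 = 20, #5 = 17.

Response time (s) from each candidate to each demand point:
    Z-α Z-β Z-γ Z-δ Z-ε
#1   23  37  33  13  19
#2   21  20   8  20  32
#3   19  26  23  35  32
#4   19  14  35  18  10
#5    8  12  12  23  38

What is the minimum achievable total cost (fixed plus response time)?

Open {#1, #5}: assign each demand point to its cheapest open site.
  Z-α→#5 8, Z-β→#5 12, Z-γ→#5 12, Z-δ→#1 13, Z-ε→#1 19
  response time 64, fixed 27 → total 91.
Compare {#4, #5}: response time 60 + fixed 37 = 97.
Compare {#1, #4, #5}: response time 55 + fixed 47 = 102.
Compare {#1, #2, #5}: response time 60 + fixed 48 = 108.
All other subsets cost ≥ 97. Minimum total cost: 91.

91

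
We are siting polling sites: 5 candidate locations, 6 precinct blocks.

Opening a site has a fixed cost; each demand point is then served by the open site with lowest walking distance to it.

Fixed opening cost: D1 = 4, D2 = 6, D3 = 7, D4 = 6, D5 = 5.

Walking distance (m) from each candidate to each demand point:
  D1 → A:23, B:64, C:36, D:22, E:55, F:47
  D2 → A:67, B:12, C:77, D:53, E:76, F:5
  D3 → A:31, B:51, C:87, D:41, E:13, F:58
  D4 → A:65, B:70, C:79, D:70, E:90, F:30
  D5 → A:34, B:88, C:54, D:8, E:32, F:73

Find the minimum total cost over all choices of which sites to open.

Open {D1, D2, D3, D5}: assign each demand point to its cheapest open site.
  A→D1 23, B→D2 12, C→D1 36, D→D5 8, E→D3 13, F→D2 5
  walking distance 97, fixed 22 → total 119.
Compare {D1, D2, D3, D4, D5}: walking distance 97 + fixed 28 = 125.
Compare {D1, D2, D3}: walking distance 111 + fixed 17 = 128.
Compare {D1, D2, D5}: walking distance 116 + fixed 15 = 131.
All other subsets cost ≥ 125. Minimum total cost: 119.

119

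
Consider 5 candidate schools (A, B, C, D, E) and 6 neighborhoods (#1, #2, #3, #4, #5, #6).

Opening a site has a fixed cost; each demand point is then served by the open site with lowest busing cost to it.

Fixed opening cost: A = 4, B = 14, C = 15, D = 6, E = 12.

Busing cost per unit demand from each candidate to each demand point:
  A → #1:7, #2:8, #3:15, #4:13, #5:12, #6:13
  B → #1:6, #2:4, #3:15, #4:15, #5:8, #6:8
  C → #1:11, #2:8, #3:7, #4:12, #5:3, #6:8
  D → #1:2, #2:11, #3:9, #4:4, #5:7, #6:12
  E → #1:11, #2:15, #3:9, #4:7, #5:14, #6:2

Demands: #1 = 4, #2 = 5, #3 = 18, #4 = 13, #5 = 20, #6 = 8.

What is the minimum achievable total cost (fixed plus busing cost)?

329

Open {B, C, D, E}: assign each demand point to its cheapest open site.
  #1→D 4×2=8, #2→B 5×4=20, #3→C 18×7=126, #4→D 13×4=52, #5→C 20×3=60, #6→E 8×2=16
  busing cost 282, fixed 47 → total 329.
Compare {A, B, C, D, E}: busing cost 282 + fixed 51 = 333.
Compare {C, D, E}: busing cost 302 + fixed 33 = 335.
Compare {A, C, D, E}: busing cost 302 + fixed 37 = 339.
All other subsets cost ≥ 333. Minimum total cost: 329.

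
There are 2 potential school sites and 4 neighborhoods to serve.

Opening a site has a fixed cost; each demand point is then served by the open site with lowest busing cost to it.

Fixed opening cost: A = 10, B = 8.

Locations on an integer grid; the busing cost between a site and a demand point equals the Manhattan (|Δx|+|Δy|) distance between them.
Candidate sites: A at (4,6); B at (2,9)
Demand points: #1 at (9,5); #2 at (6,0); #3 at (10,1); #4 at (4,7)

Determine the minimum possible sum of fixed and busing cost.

Open {A}: assign each demand point to its cheapest open site.
  #1→A 6, #2→A 8, #3→A 11, #4→A 1
  busing cost 26, fixed 10 → total 36.
Compare {A, B}: busing cost 26 + fixed 18 = 44.
Compare {B}: busing cost 44 + fixed 8 = 52.

36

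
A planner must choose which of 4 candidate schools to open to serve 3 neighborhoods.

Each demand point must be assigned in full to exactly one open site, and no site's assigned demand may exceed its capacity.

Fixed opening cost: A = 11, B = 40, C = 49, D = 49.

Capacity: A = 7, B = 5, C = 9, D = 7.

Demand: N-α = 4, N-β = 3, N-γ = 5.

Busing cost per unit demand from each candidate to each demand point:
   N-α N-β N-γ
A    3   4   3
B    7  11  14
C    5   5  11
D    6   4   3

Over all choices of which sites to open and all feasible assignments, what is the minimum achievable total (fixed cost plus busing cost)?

Open {A, D}; cheapest assignment that respects the capacities:
  A (cap 7, load 7): N-α, N-β — cost 4×3 + 3×4 = 24
  D (cap 7, load 5): N-γ — cost 5×3 = 15
  Shipping 39, fixed 60 → total 99.
  Any other capacity-feasible assignment to {A, D} ships for at least 39.
Compare {A, C}: its best feasible assignment gives total 110.
Compare {A, B, D}: its best feasible assignment gives total 139.
Every other set of open sites that can feasibly serve all demand totals ≥ 110 even under its best assignment. Minimum: 99.

99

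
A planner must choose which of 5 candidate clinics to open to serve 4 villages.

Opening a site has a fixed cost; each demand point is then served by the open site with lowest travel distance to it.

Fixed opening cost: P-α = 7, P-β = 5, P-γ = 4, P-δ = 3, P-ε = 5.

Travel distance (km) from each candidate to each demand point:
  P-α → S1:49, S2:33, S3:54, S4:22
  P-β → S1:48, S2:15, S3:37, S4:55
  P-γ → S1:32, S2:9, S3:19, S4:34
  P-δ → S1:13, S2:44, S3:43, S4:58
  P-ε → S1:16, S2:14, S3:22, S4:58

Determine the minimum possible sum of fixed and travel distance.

Open {P-α, P-γ, P-δ}: assign each demand point to its cheapest open site.
  S1→P-δ 13, S2→P-γ 9, S3→P-γ 19, S4→P-α 22
  travel distance 63, fixed 14 → total 77.
Compare {P-γ, P-δ}: travel distance 75 + fixed 7 = 82.
Compare {P-α, P-γ, P-ε}: travel distance 66 + fixed 16 = 82.
Compare {P-α, P-β, P-γ, P-δ}: travel distance 63 + fixed 19 = 82.
All other subsets cost ≥ 82. Minimum total cost: 77.

77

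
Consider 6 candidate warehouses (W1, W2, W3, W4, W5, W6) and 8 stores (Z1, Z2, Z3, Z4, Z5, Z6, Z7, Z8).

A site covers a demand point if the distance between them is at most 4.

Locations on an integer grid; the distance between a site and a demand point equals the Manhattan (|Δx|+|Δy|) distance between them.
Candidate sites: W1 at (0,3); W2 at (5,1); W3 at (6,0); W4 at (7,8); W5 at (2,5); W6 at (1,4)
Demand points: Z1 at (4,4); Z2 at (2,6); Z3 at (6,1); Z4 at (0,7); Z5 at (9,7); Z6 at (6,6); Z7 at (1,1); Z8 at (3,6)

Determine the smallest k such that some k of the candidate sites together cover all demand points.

Coverage sets (demand points within 4 of each site):
  W1: {Z4, Z7}
  W2: {Z1, Z3, Z7}
  W3: {Z3}
  W4: {Z5, Z6}
  W5: {Z1, Z2, Z4, Z8}
  W6: {Z1, Z2, Z4, Z7, Z8}
No 2 sites suffice: every size-2 union leaves at least one demand point uncovered.
But {W2, W4, W5} covers everything, so the minimum is 3.

3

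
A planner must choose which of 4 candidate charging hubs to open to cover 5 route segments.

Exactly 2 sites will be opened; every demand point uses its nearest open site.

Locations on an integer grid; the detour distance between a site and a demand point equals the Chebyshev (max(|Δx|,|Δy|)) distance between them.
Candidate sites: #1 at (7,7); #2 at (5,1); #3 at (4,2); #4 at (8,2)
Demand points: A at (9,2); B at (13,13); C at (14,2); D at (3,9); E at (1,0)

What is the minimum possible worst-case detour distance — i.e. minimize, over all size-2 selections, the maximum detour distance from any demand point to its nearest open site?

Open {#1, #2}.
  Farthest demand point is C at detour distance 7 (to #1); all others are ≤ 7.
With {#1, #3} the worst case is 7.
With {#1, #4} the worst case is 7.
No size-2 selection achieves below 7.

7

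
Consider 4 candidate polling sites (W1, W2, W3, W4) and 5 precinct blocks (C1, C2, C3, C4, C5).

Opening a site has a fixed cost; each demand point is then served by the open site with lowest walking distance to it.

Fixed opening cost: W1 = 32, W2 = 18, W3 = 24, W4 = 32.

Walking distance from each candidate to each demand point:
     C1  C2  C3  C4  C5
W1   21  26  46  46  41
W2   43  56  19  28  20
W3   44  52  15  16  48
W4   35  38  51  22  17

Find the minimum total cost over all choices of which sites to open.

164

Open {W1, W2}: assign each demand point to its cheapest open site.
  C1→W1 21, C2→W1 26, C3→W2 19, C4→W2 28, C5→W2 20
  walking distance 114, fixed 50 → total 164.
Compare {W1, W2, W3}: walking distance 98 + fixed 74 = 172.
Compare {W1, W3}: walking distance 119 + fixed 56 = 175.
Compare {W3, W4}: walking distance 121 + fixed 56 = 177.
All other subsets cost ≥ 172. Minimum total cost: 164.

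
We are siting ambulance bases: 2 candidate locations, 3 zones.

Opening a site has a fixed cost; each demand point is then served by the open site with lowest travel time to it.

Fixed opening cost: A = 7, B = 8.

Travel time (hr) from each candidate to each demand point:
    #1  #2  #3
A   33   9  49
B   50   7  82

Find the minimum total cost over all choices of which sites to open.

98

Open {A}: assign each demand point to its cheapest open site.
  #1→A 33, #2→A 9, #3→A 49
  travel time 91, fixed 7 → total 98.
Compare {A, B}: travel time 89 + fixed 15 = 104.
Compare {B}: travel time 139 + fixed 8 = 147.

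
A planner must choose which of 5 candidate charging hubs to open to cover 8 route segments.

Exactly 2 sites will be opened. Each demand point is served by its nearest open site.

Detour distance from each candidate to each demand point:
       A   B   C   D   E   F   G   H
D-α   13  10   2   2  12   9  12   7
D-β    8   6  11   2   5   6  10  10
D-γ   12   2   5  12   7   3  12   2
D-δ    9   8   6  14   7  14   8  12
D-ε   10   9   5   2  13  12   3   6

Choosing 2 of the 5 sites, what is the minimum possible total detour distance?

Open {D-γ, D-ε}.
  A→D-ε 10, B→D-γ 2, C→D-γ 5, D→D-ε 2, E→D-γ 7, F→D-γ 3, G→D-ε 3, H→D-γ 2  ⇒ total 34.
Compare {D-β, D-γ}: total 37.
Compare {D-β, D-ε}: total 41.
No size-2 selection does better; minimum is 34.

34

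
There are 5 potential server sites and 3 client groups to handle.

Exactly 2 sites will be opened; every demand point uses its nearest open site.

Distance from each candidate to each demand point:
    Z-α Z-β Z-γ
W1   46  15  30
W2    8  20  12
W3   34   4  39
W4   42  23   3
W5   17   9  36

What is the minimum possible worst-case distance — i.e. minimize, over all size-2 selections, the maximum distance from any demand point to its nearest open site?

Open {W2, W3}.
  Farthest demand point is Z-γ at distance 12 (to W2); all others are ≤ 12.
With {W2, W5} the worst case is 12.
With {W1, W2} the worst case is 15.
No size-2 selection achieves below 12.

12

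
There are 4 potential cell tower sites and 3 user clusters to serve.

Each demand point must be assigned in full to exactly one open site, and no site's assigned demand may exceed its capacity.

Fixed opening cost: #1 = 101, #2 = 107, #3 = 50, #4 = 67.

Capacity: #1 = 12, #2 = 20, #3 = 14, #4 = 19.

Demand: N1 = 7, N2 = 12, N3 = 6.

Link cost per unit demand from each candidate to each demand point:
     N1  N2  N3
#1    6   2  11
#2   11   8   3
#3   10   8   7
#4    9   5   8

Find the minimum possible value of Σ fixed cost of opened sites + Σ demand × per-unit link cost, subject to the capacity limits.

282

Open {#3, #4}; cheapest assignment that respects the capacities:
  #3 (cap 14, load 6): N3 — cost 6×7 = 42
  #4 (cap 19, load 19): N1, N2 — cost 7×9 + 12×5 = 123
  Shipping 165, fixed 117 → total 282.
  Any other capacity-feasible assignment to {#3, #4} ships for at least 165.
Compare {#1, #3}: its best feasible assignment gives total 287.
Compare {#1, #4}: its best feasible assignment gives total 303.
Every other set of open sites that can feasibly serve all demand totals ≥ 287 even under its best assignment. Minimum: 282.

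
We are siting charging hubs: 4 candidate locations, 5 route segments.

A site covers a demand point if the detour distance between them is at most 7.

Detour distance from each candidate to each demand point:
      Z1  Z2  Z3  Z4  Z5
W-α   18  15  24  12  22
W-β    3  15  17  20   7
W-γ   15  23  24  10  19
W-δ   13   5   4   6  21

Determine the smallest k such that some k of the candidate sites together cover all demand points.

2

Coverage sets (demand points within 7 of each site):
  W-α: {}
  W-β: {Z1, Z5}
  W-γ: {}
  W-δ: {Z2, Z3, Z4}
No single site covers all 5 demand points.
But {W-β, W-δ} covers everything, so the minimum is 2.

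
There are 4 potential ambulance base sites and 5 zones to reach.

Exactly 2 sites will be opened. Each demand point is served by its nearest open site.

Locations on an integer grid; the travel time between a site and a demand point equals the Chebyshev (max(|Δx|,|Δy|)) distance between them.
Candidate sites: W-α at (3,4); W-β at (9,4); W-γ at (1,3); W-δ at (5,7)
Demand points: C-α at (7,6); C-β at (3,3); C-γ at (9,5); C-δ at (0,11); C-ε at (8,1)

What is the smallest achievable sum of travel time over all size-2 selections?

14

Open {W-α, W-β}.
  C-α→W-β 2, C-β→W-α 1, C-γ→W-β 1, C-δ→W-α 7, C-ε→W-β 3  ⇒ total 14.
Compare {W-β, W-δ}: total 15.
Compare {W-β, W-γ}: total 16.
No size-2 selection does better; minimum is 14.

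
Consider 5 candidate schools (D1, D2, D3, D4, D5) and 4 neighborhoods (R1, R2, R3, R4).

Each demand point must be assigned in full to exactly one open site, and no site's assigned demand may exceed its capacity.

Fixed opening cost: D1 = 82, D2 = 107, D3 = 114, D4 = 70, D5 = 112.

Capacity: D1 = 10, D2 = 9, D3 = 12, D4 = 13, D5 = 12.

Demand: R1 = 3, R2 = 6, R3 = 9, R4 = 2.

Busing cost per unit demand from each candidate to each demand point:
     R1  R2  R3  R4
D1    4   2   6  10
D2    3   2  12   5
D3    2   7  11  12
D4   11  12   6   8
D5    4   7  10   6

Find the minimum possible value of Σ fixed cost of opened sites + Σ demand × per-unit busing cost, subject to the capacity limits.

Open {D1, D4}; cheapest assignment that respects the capacities:
  D1 (cap 10, load 9): R1, R2 — cost 3×4 + 6×2 = 24
  D4 (cap 13, load 11): R3, R4 — cost 9×6 + 2×8 = 70
  Shipping 94, fixed 152 → total 246.
  Any other capacity-feasible assignment to {D1, D4} ships for at least 94.
Compare {D2, D4}: its best feasible assignment gives total 268.
Compare {D3, D4}: its best feasible assignment gives total 302.
Every other set of open sites that can feasibly serve all demand totals ≥ 268 even under its best assignment. Minimum: 246.

246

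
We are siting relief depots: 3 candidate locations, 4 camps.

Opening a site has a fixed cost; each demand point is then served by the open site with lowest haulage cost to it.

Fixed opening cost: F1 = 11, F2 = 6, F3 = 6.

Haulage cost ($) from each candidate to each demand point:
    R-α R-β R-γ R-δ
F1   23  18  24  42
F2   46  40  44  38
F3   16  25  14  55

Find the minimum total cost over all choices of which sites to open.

105

Open {F2, F3}: assign each demand point to its cheapest open site.
  R-α→F3 16, R-β→F3 25, R-γ→F3 14, R-δ→F2 38
  haulage cost 93, fixed 12 → total 105.
Compare {F1, F3}: haulage cost 90 + fixed 17 = 107.
Compare {F1, F2, F3}: haulage cost 86 + fixed 23 = 109.
Compare {F3}: haulage cost 110 + fixed 6 = 116.
All other subsets cost ≥ 107. Minimum total cost: 105.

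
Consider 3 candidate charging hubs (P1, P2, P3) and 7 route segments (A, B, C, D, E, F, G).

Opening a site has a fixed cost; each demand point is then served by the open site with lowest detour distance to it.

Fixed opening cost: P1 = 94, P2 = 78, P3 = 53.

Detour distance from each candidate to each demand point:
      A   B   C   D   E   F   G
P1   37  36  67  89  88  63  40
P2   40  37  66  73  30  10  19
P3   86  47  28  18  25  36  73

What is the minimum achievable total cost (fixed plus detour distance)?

Open {P2, P3}: assign each demand point to its cheapest open site.
  A→P2 40, B→P2 37, C→P3 28, D→P3 18, E→P3 25, F→P2 10, G→P2 19
  detour distance 177, fixed 131 → total 308.
Compare {P2}: detour distance 275 + fixed 78 = 353.
Compare {P3}: detour distance 313 + fixed 53 = 366.
Compare {P1, P3}: detour distance 220 + fixed 147 = 367.
All other subsets cost ≥ 353. Minimum total cost: 308.

308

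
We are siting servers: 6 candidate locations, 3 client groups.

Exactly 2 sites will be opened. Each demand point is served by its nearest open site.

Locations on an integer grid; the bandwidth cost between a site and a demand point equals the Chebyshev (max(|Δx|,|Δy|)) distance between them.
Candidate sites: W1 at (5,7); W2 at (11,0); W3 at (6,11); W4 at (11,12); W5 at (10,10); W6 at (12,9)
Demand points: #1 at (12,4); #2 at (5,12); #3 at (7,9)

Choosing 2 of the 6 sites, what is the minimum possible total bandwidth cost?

Open {W2, W3}.
  #1→W2 4, #2→W3 1, #3→W3 2  ⇒ total 7.
Compare {W3, W6}: total 8.
Compare {W3, W5}: total 9.
No size-2 selection does better; minimum is 7.

7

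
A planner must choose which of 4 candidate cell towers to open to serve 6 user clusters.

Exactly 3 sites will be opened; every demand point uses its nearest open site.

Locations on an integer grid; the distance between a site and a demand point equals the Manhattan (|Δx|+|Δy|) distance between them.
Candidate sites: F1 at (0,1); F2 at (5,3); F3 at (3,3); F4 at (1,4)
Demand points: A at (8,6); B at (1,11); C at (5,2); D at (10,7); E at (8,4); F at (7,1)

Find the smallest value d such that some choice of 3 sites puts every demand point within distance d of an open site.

Open {F1, F2, F4}.
  Farthest demand point is D at distance 9 (to F2); all others are ≤ 9.
With {F2, F3, F4} the worst case is 9.
With {F1, F2, F3} the worst case is 10.
No size-3 selection achieves below 9.

9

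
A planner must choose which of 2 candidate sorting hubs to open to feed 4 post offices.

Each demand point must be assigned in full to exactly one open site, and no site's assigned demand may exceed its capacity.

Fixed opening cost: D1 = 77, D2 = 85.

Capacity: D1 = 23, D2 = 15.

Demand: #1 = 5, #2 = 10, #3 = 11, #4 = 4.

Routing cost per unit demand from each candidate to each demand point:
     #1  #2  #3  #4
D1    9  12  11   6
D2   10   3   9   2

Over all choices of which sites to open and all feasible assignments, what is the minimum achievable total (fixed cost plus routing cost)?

Open {D1, D2}; cheapest assignment that respects the capacities:
  D1 (cap 23, load 16): #1, #3 — cost 5×9 + 11×11 = 166
  D2 (cap 15, load 14): #2, #4 — cost 10×3 + 4×2 = 38
  Shipping 204, fixed 162 → total 366.
  Any other capacity-feasible assignment to {D1, D2} ships for at least 204.
Total demand is 30 and no other set of sites has combined capacity ≥ 30, so {D1, D2} is the only feasible choice of open sites. Minimum: 366.

366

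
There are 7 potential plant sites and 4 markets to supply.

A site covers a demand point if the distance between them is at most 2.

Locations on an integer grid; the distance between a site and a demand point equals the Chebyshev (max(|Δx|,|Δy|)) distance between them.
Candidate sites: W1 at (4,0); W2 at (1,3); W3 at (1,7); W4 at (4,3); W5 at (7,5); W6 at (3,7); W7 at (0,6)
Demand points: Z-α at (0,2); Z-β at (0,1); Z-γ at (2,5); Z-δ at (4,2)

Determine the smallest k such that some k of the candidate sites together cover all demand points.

2

Coverage sets (demand points within 2 of each site):
  W1: {Z-δ}
  W2: {Z-α, Z-β, Z-γ}
  W3: {Z-γ}
  W4: {Z-γ, Z-δ}
  W5: {}
  W6: {Z-γ}
  W7: {Z-γ}
No single site covers all 4 demand points.
But {W1, W2} covers everything, so the minimum is 2.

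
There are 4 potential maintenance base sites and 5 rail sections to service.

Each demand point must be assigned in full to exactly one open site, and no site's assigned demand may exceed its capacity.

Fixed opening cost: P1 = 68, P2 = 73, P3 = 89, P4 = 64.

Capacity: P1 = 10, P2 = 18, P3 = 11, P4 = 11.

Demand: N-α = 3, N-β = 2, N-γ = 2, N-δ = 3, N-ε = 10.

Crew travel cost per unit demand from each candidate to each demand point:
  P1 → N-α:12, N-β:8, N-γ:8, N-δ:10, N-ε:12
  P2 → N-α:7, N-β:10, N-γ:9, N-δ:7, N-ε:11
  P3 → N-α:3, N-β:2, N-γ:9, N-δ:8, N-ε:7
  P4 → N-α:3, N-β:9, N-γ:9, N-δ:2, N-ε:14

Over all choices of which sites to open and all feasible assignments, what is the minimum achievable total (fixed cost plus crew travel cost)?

274

Open {P3, P4}; cheapest assignment that respects the capacities:
  P3 (cap 11, load 10): N-ε — cost 10×7 = 70
  P4 (cap 11, load 10): N-α, N-β, N-γ, N-δ — cost 3×3 + 2×9 + 2×9 + 3×2 = 51
  Shipping 121, fixed 153 → total 274.
  Any other capacity-feasible assignment to {P3, P4} ships for at least 121.
Compare {P2, P4}: its best feasible assignment gives total 298.
Compare {P1, P4}: its best feasible assignment gives total 303.
Every other set of open sites that can feasibly serve all demand totals ≥ 298 even under its best assignment. Minimum: 274.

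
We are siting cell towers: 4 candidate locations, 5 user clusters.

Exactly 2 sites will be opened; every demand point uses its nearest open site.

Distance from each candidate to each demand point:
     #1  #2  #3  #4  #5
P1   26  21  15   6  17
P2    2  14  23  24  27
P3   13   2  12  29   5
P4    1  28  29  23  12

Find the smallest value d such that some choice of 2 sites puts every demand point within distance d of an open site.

13

Open {P1, P3}.
  Farthest demand point is #1 at distance 13 (to P3); all others are ≤ 13.
With {P1, P2} the worst case is 17.
With {P1, P4} the worst case is 21.
No size-2 selection achieves below 13.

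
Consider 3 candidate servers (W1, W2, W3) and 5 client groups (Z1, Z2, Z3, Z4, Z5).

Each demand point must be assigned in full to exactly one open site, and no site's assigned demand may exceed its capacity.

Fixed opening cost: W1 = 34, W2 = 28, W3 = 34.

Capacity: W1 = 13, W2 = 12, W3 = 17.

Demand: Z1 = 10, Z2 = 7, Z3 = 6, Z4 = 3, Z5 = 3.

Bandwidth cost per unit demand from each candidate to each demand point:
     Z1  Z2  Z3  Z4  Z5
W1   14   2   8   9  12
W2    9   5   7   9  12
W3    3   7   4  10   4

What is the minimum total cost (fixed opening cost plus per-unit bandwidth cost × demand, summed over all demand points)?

Open {W1, W3}; cheapest assignment that respects the capacities:
  W1 (cap 13, load 13): Z2, Z4, Z5 — cost 7×2 + 3×9 + 3×12 = 77
  W3 (cap 17, load 16): Z1, Z3 — cost 10×3 + 6×4 = 54
  Shipping 131, fixed 68 → total 199.
  Any other capacity-feasible assignment to {W1, W3} ships for at least 131.
Compare {W1, W2, W3}: its best feasible assignment gives total 221.
Compare {W2, W3}: its best feasible assignment gives total 246.
Every other set of open sites that can feasibly serve all demand totals ≥ 221 even under its best assignment. Minimum: 199.

199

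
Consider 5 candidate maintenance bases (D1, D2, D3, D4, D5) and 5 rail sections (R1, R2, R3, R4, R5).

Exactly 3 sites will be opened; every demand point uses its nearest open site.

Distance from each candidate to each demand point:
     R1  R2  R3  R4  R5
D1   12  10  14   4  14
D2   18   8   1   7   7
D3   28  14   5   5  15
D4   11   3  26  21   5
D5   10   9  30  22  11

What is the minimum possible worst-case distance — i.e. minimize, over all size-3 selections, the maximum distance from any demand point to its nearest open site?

Open {D1, D2, D5}.
  Farthest demand point is R1 at distance 10 (to D5); all others are ≤ 10.
With {D2, D3, D5} the worst case is 10.
With {D2, D4, D5} the worst case is 10.
No size-3 selection achieves below 10.

10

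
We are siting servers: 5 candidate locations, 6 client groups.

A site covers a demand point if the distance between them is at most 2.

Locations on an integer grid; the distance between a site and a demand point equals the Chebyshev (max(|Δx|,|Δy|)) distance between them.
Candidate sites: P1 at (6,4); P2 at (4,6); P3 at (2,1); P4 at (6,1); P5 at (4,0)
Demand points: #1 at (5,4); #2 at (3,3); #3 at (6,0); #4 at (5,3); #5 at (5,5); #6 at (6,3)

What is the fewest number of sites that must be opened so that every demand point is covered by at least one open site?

3

Coverage sets (demand points within 2 of each site):
  P1: {#1, #4, #5, #6}
  P2: {#1, #5}
  P3: {#2}
  P4: {#3, #4, #6}
  P5: {#3}
No 2 sites suffice: every size-2 union leaves at least one demand point uncovered.
But {P1, P3, P4} covers everything, so the minimum is 3.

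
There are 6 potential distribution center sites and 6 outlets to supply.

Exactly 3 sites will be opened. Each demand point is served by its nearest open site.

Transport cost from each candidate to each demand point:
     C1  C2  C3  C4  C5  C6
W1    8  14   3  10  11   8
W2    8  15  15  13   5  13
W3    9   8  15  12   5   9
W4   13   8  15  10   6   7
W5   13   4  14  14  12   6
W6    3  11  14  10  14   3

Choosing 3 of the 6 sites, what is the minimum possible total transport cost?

32

Open {W1, W3, W6}.
  C1→W6 3, C2→W3 8, C3→W1 3, C4→W1 10, C5→W3 5, C6→W6 3  ⇒ total 32.
Compare {W1, W4, W6}: total 33.
Compare {W1, W5, W6}: total 34.
No size-3 selection does better; minimum is 32.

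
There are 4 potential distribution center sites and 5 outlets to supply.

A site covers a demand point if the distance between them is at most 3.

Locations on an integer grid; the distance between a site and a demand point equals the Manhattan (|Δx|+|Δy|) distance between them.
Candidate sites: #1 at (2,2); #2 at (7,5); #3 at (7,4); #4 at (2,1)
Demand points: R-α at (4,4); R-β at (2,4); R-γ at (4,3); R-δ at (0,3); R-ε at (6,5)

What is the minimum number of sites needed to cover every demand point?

Coverage sets (demand points within 3 of each site):
  #1: {R-β, R-γ, R-δ}
  #2: {R-ε}
  #3: {R-α, R-ε}
  #4: {R-β}
No single site covers all 5 demand points.
But {#1, #3} covers everything, so the minimum is 2.

2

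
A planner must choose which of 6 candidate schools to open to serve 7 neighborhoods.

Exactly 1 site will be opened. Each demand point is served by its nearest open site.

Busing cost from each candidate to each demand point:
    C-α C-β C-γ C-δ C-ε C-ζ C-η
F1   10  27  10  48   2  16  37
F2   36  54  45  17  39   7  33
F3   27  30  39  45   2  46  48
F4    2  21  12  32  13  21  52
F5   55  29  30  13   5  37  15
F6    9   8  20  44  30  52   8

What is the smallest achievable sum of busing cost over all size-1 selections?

150

Open {F1}.
  C-α→F1 10, C-β→F1 27, C-γ→F1 10, C-δ→F1 48, C-ε→F1 2, C-ζ→F1 16, C-η→F1 37  ⇒ total 150.
Compare {F4}: total 153.
Compare {F6}: total 171.
No size-1 selection does better; minimum is 150.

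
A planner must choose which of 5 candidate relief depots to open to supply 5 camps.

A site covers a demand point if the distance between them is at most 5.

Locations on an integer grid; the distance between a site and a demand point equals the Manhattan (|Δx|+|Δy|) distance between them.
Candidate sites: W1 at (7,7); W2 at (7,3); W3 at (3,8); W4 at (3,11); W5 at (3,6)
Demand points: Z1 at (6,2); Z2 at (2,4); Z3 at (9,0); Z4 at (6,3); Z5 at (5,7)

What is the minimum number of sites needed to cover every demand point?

Coverage sets (demand points within 5 of each site):
  W1: {Z4, Z5}
  W2: {Z1, Z3, Z4}
  W3: {Z2, Z5}
  W4: {}
  W5: {Z2, Z5}
No single site covers all 5 demand points.
But {W2, W3} covers everything, so the minimum is 2.

2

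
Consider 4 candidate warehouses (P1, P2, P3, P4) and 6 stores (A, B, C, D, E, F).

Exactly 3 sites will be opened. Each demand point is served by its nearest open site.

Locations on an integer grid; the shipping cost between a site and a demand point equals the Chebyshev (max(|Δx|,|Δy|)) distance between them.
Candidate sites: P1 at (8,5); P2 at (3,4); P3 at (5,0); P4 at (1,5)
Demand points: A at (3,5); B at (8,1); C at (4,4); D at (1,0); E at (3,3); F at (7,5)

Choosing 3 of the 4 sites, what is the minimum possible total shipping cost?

Open {P1, P2, P3}.
  A→P2 1, B→P3 3, C→P2 1, D→P2 4, E→P2 1, F→P1 1  ⇒ total 11.
Compare {P1, P2, P4}: total 12.
Compare {P2, P3, P4}: total 14.
No size-3 selection does better; minimum is 11.

11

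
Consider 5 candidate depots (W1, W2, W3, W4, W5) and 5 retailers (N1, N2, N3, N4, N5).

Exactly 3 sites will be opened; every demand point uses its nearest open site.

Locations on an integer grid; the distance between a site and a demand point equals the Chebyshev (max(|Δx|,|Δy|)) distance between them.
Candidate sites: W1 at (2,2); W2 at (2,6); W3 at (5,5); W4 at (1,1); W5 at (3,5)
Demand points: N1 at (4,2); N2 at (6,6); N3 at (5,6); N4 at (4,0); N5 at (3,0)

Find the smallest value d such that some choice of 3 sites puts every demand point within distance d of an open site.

2

Open {W1, W2, W3}.
  Farthest demand point is N1 at distance 2 (to W1); all others are ≤ 2.
With {W1, W3, W4} the worst case is 2.
With {W1, W3, W5} the worst case is 2.
No size-3 selection achieves below 2.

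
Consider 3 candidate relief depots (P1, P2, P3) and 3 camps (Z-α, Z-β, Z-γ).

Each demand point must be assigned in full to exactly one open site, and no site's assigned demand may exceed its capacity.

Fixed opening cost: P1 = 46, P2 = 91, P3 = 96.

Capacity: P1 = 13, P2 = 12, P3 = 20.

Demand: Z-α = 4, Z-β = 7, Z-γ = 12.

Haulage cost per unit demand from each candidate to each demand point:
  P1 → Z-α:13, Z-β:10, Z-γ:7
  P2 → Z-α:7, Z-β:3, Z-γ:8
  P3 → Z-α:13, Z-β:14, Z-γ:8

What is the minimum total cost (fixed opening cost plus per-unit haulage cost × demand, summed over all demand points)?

Open {P1, P2}; cheapest assignment that respects the capacities:
  P1 (cap 13, load 12): Z-γ — cost 12×7 = 84
  P2 (cap 12, load 11): Z-α, Z-β — cost 4×7 + 7×3 = 49
  Shipping 133, fixed 137 → total 270.
  Any other capacity-feasible assignment to {P1, P2} ships for at least 133.
Compare {P2, P3}: its best feasible assignment gives total 332.
Compare {P1, P3}: its best feasible assignment gives total 360.
Every other set of open sites that can feasibly serve all demand totals ≥ 332 even under its best assignment. Minimum: 270.

270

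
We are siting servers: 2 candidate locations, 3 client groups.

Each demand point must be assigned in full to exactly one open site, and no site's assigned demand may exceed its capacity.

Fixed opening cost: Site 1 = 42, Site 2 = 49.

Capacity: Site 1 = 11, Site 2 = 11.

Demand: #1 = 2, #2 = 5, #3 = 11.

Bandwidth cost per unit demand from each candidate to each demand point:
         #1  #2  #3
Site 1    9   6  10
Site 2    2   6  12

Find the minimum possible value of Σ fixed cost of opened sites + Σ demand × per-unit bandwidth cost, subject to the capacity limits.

Open {Site 1, Site 2}; cheapest assignment that respects the capacities:
  Site 1 (cap 11, load 11): #3 — cost 11×10 = 110
  Site 2 (cap 11, load 7): #1, #2 — cost 2×2 + 5×6 = 34
  Shipping 144, fixed 91 → total 235.
  Any other capacity-feasible assignment to {Site 1, Site 2} ships for at least 144.
Total demand is 18 and no other set of sites has combined capacity ≥ 18, so {Site 1, Site 2} is the only feasible choice of open sites. Minimum: 235.

235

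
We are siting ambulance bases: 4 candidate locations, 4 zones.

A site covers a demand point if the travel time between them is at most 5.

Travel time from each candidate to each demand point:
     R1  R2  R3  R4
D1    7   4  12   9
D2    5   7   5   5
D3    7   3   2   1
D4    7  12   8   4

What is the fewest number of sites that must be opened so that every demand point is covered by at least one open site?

Coverage sets (demand points within 5 of each site):
  D1: {R2}
  D2: {R1, R3, R4}
  D3: {R2, R3, R4}
  D4: {R4}
No single site covers all 4 demand points.
But {D1, D2} covers everything, so the minimum is 2.

2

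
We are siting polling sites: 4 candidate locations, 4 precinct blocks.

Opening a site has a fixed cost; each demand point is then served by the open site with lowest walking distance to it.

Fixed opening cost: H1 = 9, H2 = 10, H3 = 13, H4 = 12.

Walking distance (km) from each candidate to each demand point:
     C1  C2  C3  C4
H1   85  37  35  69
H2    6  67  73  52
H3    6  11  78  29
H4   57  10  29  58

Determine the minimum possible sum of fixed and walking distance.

Open {H3, H4}: assign each demand point to its cheapest open site.
  C1→H3 6, C2→H4 10, C3→H4 29, C4→H3 29
  walking distance 74, fixed 25 → total 99.
Compare {H1, H3}: walking distance 81 + fixed 22 = 103.
Compare {H1, H3, H4}: walking distance 74 + fixed 34 = 108.
Compare {H2, H3, H4}: walking distance 74 + fixed 35 = 109.
All other subsets cost ≥ 103. Minimum total cost: 99.

99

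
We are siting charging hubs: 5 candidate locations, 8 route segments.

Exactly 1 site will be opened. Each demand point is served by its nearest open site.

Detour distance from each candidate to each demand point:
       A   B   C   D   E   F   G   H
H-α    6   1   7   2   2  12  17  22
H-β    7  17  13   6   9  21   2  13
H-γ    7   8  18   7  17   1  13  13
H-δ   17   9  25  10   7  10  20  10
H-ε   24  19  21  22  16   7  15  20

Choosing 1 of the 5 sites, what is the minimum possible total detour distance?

69

Open {H-α}.
  A→H-α 6, B→H-α 1, C→H-α 7, D→H-α 2, E→H-α 2, F→H-α 12, G→H-α 17, H→H-α 22  ⇒ total 69.
Compare {H-γ}: total 84.
Compare {H-β}: total 88.
No size-1 selection does better; minimum is 69.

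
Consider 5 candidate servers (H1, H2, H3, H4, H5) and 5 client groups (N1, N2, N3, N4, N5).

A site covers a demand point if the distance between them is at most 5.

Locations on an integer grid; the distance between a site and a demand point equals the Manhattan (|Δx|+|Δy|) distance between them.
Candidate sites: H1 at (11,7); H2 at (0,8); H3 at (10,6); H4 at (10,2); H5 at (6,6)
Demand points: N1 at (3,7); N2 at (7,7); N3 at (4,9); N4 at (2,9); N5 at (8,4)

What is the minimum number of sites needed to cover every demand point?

Coverage sets (demand points within 5 of each site):
  H1: {N2}
  H2: {N1, N3, N4}
  H3: {N2, N5}
  H4: {N5}
  H5: {N1, N2, N3, N5}
No single site covers all 5 demand points.
But {H2, H3} covers everything, so the minimum is 2.

2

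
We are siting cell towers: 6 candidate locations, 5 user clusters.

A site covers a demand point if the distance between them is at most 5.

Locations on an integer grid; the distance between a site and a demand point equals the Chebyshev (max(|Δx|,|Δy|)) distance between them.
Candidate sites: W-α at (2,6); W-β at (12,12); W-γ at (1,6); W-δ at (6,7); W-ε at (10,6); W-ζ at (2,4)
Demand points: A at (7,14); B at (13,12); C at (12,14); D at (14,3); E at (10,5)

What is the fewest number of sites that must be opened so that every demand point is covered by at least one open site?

Coverage sets (demand points within 5 of each site):
  W-α: {}
  W-β: {A, B, C}
  W-γ: {}
  W-δ: {E}
  W-ε: {D, E}
  W-ζ: {}
No single site covers all 5 demand points.
But {W-β, W-ε} covers everything, so the minimum is 2.

2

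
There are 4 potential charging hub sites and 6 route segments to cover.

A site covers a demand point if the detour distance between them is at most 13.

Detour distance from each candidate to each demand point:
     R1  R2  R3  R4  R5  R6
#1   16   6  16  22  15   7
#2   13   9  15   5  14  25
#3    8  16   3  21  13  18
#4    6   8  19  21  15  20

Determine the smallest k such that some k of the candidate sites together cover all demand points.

Coverage sets (demand points within 13 of each site):
  #1: {R2, R6}
  #2: {R1, R2, R4}
  #3: {R1, R3, R5}
  #4: {R1, R2}
No 2 sites suffice: every size-2 union leaves at least one demand point uncovered.
But {#1, #2, #3} covers everything, so the minimum is 3.

3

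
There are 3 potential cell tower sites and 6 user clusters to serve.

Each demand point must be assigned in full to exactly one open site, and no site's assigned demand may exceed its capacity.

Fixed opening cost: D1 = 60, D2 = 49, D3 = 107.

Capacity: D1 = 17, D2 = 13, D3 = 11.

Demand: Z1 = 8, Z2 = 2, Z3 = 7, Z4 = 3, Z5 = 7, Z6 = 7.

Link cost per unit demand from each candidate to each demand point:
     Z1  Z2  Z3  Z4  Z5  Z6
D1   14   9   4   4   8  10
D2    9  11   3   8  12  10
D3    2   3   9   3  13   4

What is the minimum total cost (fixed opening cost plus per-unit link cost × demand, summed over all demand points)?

Open {D1, D2, D3}; cheapest assignment that respects the capacities:
  D1 (cap 17, load 17): Z4, Z5, Z6 — cost 3×4 + 7×8 + 7×10 = 138
  D2 (cap 13, load 7): Z3 — cost 7×3 = 21
  D3 (cap 11, load 10): Z1, Z2 — cost 8×2 + 2×3 = 22
  Shipping 181, fixed 216 → total 397.
  Any other capacity-feasible assignment to {D1, D2, D3} ships for at least 181.
Total demand is 34 and no other set of sites has combined capacity ≥ 34, so {D1, D2, D3} is the only feasible choice of open sites. Minimum: 397.

397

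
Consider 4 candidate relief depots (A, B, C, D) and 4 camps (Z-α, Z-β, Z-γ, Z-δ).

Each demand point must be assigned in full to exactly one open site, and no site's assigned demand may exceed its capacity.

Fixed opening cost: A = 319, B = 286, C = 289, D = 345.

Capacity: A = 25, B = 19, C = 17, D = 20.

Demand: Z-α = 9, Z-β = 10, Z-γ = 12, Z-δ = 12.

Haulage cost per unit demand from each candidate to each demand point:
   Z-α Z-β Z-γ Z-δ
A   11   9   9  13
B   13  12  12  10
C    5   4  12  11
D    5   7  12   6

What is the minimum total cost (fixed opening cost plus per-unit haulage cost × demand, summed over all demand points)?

1043

Open {A, D}; cheapest assignment that respects the capacities:
  A (cap 25, load 24): Z-γ, Z-δ — cost 12×9 + 12×13 = 264
  D (cap 20, load 19): Z-α, Z-β — cost 9×5 + 10×7 = 115
  Shipping 379, fixed 664 → total 1043.
  Any other capacity-feasible assignment to {A, D} ships for at least 379.
Compare {A, B}: its best feasible assignment gives total 1106.
Compare {A, B, C}: its best feasible assignment gives total 1257.
Every other set of open sites that can feasibly serve all demand totals ≥ 1106 even under its best assignment. Minimum: 1043.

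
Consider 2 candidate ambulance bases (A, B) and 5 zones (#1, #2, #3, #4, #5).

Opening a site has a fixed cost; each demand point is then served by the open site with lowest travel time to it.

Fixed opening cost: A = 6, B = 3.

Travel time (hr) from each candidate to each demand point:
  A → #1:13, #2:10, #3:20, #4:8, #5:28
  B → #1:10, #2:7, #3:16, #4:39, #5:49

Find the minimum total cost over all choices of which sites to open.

Open {A, B}: assign each demand point to its cheapest open site.
  #1→B 10, #2→B 7, #3→B 16, #4→A 8, #5→A 28
  travel time 69, fixed 9 → total 78.
Compare {A}: travel time 79 + fixed 6 = 85.
Compare {B}: travel time 121 + fixed 3 = 124.

78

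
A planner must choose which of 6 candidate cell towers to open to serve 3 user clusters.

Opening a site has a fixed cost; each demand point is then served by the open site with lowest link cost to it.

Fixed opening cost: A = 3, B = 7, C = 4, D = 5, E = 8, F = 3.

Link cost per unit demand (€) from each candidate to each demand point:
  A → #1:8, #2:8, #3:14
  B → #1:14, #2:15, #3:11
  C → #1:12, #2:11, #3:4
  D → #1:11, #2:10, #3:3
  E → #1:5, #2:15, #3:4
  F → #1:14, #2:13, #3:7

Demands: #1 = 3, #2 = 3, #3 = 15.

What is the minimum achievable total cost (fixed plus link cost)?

100

Open {A, D, E}: assign each demand point to its cheapest open site.
  #1→E 3×5=15, #2→A 3×8=24, #3→D 15×3=45
  link cost 84, fixed 16 → total 100.
Compare {A, D}: link cost 93 + fixed 8 = 101.
Compare {D, E}: link cost 90 + fixed 13 = 103.
Compare {A, D, E, F}: link cost 84 + fixed 19 = 103.
All other subsets cost ≥ 101. Minimum total cost: 100.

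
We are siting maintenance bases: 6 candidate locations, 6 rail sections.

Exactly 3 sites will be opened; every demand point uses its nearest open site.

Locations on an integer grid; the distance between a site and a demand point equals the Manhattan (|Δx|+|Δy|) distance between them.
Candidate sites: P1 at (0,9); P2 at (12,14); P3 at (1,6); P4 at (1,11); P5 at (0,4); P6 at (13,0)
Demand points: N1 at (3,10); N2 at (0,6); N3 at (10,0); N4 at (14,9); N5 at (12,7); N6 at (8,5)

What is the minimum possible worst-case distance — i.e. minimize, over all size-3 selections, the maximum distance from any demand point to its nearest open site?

8

Open {P2, P3, P6}.
  Farthest demand point is N6 at distance 8 (to P3); all others are ≤ 8.
With {P2, P5, P6} the worst case is 9.
With {P1, P2, P6} the worst case is 10.
No size-3 selection achieves below 8.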